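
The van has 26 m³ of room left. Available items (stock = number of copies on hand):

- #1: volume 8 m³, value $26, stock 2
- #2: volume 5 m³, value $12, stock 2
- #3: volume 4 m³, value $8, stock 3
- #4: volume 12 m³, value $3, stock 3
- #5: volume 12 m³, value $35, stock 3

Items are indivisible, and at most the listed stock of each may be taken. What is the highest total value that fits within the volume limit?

Best selections within volume 26 and stock limits:
- 2×#1 + 2×#2: volume 26, value 76
- 1×#1 + 1×#2 + 1×#5: volume 25, value 73
- 2×#1 + 1×#2 + 1×#3: volume 25, value 72
- 2×#5: volume 24, value 70
Best: $76.

$76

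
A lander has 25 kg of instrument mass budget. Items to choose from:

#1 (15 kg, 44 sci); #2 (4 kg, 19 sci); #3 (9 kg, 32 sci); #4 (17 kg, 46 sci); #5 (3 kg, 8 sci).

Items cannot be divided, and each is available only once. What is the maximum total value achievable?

Check high-value combinations within 25 kg:
- #1+#3: mass 15+9=24, value 44+32=76
- #2+#4+#5: mass 4+17+3=24, value 19+46+8=73
- #1+#2+#5: mass 15+4+3=22, value 44+19+8=71
- #2+#4: mass 4+17=21, value 19+46=65
Best: 76 sci.

76 sci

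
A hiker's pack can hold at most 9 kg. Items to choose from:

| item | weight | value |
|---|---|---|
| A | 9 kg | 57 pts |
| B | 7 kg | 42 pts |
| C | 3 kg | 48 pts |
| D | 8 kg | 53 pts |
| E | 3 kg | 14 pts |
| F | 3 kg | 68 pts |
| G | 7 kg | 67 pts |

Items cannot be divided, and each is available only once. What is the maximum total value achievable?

130 pts

Check high-value combinations within 9 kg:
- C+E+F: weight 3+3+3=9, value 48+14+68=130
- C+F: weight 3+3=6, value 48+68=116
- E+F: weight 3+3=6, value 14+68=82
- F: weight 3, value 68
- G: weight 7, value 67
Best: 130 pts.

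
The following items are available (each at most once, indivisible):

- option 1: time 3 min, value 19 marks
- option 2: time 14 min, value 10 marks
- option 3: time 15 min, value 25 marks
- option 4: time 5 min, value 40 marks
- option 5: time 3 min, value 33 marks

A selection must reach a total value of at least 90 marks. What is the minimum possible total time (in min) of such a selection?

Subsets with value ≥ 90, sorted by total time:
- option 1+option 4+option 5: time 11, value 92
- option 3+option 4+option 5: time 23, value 98
- option 1+option 2+option 4+option 5: time 25, value 102
Minimum time: 11 min.

11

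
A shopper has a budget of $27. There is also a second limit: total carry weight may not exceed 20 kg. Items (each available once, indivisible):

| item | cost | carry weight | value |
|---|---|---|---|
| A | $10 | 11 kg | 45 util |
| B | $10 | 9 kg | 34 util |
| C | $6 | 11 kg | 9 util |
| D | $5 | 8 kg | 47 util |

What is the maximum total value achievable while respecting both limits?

Feasible sets respecting both limits:
- A+D: cost 15, carry weight 19, value 92
- B+D: cost 15, carry weight 17, value 81
- A+B: cost 20, carry weight 20, value 79
- C+D: cost 11, carry weight 19, value 56
Best: 92 util.

92 util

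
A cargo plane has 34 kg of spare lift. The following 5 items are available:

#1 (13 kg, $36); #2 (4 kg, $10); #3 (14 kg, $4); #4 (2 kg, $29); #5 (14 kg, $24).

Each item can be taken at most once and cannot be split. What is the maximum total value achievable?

Check high-value combinations within 34 kg:
- #1+#2+#4+#5: weight 13+4+2+14=33, value 36+10+29+24=99
- #1+#4+#5: weight 13+2+14=29, value 36+29+24=89
- #1+#2+#3+#4: weight 13+4+14+2=33, value 36+10+4+29=79
Best: $99.

$99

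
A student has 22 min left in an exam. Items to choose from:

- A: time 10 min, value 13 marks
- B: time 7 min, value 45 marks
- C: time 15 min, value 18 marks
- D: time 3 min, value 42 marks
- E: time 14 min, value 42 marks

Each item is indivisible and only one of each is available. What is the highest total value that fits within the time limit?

This is a 0/1 knapsack; check combinations near the capacity.
- A+B+D: time 10+7+3=20, value 13+45+42=100
- B+D: time 7+3=10, value 45+42=87
- B+E: time 7+14=21, value 45+42=87
Best: 100 marks.

100 marks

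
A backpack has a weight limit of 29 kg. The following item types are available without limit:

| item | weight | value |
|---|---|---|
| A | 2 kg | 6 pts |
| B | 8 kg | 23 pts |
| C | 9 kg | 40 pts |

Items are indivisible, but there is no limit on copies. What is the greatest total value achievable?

126 pts

Best value-per-unit is C at 40/9; filling with it alone gives 3×40 = 120.
Optimal mix: 1×A + 3×C → weight 29, value 126.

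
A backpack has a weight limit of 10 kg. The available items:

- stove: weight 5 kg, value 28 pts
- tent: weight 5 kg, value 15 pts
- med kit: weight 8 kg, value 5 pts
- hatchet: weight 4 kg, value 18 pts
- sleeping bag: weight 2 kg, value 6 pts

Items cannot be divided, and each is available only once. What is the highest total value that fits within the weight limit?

Check high-value combinations within 10 kg:
- stove+hatchet: weight 5+4=9, value 28+18=46
- stove+tent: weight 5+5=10, value 28+15=43
- stove+sleeping bag: weight 5+2=7, value 28+6=34
- tent+hatchet: weight 5+4=9, value 15+18=33
- stove: weight 5, value 28
Best: 46 pts.

46 pts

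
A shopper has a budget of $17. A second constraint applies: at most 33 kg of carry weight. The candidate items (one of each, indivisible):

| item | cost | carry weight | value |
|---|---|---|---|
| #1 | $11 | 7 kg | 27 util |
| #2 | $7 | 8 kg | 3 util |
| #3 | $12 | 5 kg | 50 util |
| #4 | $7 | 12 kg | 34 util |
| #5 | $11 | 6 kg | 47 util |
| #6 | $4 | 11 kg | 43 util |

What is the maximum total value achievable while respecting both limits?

93 util

Feasible sets respecting both limits:
- #3+#6: cost 16, carry weight 16, value 93
- #5+#6: cost 15, carry weight 17, value 90
- #4+#6: cost 11, carry weight 23, value 77
Best: 93 util.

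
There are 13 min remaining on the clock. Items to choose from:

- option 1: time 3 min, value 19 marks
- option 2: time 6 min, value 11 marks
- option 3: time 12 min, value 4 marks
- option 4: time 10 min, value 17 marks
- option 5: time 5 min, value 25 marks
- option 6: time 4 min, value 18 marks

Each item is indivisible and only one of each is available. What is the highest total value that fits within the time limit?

Check high-value combinations within 13 min:
- option 1+option 5+option 6: time 3+5+4=12, value 19+25+18=62
- option 1+option 2+option 6: time 3+6+4=13, value 19+11+18=48
- option 1+option 5: time 3+5=8, value 19+25=44
Best: 62 marks.

62 marks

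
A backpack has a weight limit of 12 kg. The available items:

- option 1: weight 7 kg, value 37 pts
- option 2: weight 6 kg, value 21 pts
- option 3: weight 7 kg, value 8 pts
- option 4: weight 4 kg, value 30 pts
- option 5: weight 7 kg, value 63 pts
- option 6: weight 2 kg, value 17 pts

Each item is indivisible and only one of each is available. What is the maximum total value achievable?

93 pts

Check high-value combinations within 12 kg:
- option 4+option 5: weight 4+7=11, value 30+63=93
- option 5+option 6: weight 7+2=9, value 63+17=80
- option 2+option 4+option 6: weight 6+4+2=12, value 21+30+17=68
Best: 93 pts.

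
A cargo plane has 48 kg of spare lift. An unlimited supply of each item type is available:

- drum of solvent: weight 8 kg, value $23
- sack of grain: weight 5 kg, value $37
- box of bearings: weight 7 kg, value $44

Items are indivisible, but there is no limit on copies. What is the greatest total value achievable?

Best value-per-unit is sack of grain at 37/5; filling with it alone gives 9×37 = 333.
Optimal mix: 8×sack of grain + 1×box of bearings → weight 47, value 340.

$340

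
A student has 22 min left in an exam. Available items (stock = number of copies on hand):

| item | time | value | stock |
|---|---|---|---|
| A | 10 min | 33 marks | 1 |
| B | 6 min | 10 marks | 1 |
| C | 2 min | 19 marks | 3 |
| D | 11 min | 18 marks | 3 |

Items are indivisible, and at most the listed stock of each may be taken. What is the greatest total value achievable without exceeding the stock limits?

100 marks

Top feasible selections:
- 1×A + 1×B + 3×C: time 22, value 100
- 1×A + 3×C: time 16, value 90
- 1×A + 1×B + 2×C: time 20, value 81
- 3×C + 1×D: time 17, value 75
Best: 100 marks.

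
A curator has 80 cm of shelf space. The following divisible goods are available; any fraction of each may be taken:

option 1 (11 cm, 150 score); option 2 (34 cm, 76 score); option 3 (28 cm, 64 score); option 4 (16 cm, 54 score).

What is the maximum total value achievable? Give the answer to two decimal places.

Take in order of value per unit:
- option 1 (150/11 per unit): all 11 → value 150, running total 150.00
- option 4 (54/16 per unit): all 16 → value 54, running total 204.00
- option 3 (64/28 per unit): all 28 → value 64, running total 268.00
- option 2 (76/34 per unit): 25 of 34 → value 25×76/34 = 55.8824, running total 323.88
Total 323.88.

323.88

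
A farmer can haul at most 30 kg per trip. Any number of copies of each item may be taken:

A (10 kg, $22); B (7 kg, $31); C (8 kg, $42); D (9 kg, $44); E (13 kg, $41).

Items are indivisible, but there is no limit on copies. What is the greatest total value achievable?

$146

Best value-per-unit is C at 42/8; filling with it alone gives 3×42 = 126.
Optimal mix: 2×B + 2×C → weight 30, value 146.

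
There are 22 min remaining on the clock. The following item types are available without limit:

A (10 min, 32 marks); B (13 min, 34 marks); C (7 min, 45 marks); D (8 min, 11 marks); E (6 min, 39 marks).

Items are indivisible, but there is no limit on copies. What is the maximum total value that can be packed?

Best value-per-unit is E at 39/6; filling with it alone gives 3×39 = 117.
Optimal mix: 3×C → time 21, value 135.

135 marks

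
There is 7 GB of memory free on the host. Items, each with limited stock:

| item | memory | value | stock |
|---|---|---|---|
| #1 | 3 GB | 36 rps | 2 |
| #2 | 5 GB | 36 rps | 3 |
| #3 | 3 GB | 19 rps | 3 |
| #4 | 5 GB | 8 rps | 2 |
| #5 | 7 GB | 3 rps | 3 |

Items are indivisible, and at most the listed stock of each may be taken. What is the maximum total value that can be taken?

72 rps

Best selections within memory 7 and stock limits:
- 2×#1: memory 6, value 72
- 1×#1 + 1×#3: memory 6, value 55
Best: 72 rps.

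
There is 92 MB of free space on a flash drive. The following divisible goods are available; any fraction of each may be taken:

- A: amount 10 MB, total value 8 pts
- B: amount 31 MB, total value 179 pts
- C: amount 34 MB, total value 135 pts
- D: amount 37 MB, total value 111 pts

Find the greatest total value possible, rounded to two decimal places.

395.00

Take in order of value per unit:
- B (179/31 per unit): all 31 → value 179, running total 179.00
- C (135/34 per unit): all 34 → value 135, running total 314.00
- D (111/37 per unit): 27 of 37 → value 27×111/37 = 81.0000, running total 395.00
Total 395.00.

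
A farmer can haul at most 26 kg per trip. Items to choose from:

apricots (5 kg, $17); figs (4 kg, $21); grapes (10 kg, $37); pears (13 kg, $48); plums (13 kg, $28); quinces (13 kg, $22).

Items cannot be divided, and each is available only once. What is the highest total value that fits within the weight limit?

Check high-value combinations within 26 kg:
- apricots+figs+pears: weight 5+4+13=22, value 17+21+48=86
- grapes+pears: weight 10+13=23, value 37+48=85
- pears+plums: weight 13+13=26, value 48+28=76
Best: $86.

$86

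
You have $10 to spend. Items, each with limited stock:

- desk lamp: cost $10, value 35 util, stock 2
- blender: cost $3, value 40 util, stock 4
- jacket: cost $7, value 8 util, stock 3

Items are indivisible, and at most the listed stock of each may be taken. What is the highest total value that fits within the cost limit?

120 util

Best selections within cost 10 and stock limits:
- 3×blender: cost 9, value 120
- 2×blender: cost 6, value 80
- 1×blender + 1×jacket: cost 10, value 48
- 1×blender: cost 3, value 40
Best: 120 util.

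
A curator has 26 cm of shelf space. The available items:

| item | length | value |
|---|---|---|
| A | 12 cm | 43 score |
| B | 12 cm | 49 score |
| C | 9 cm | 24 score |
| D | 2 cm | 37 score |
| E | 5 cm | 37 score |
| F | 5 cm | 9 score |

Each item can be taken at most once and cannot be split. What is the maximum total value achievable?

Check high-value combinations within 26 cm:
- B+D+E+F: length 12+2+5+5=24, value 49+37+37+9=132
- A+B+D: length 12+12+2=26, value 43+49+37=129
- A+D+E+F: length 12+2+5+5=24, value 43+37+37+9=126
Best: 132 score.

132 score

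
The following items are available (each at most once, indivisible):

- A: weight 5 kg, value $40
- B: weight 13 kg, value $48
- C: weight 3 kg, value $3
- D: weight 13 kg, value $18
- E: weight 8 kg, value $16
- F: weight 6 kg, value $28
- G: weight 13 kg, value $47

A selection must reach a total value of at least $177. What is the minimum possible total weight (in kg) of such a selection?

45

Subsets with value ≥ 177, sorted by total weight:
- A+B+E+F+G: weight 45, value 179
- A+B+C+E+F+G: weight 48, value 182
Minimum weight: 45 kg.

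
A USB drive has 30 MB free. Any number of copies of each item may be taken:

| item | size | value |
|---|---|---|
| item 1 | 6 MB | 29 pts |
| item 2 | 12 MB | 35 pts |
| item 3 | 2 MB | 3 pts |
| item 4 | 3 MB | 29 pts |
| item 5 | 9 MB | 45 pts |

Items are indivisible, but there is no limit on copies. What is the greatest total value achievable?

290 pts

Best value-per-unit is item 4 at 29/3, and filling with it alone uses size 10×3=30. No mix of the others beats 10×29 = 290.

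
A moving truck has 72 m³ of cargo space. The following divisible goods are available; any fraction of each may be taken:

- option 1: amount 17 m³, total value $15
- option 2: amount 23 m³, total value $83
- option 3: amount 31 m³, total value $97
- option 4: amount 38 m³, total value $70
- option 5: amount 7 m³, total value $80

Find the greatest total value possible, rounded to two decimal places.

280.26

Take in order of value per unit:
- option 5 (80/7 per unit): all 7 → value 80, running total 80.00
- option 2 (83/23 per unit): all 23 → value 83, running total 163.00
- option 3 (97/31 per unit): all 31 → value 97, running total 260.00
- option 4 (70/38 per unit): 11 of 38 → value 11×70/38 = 20.2632, running total 280.26
Total 280.26.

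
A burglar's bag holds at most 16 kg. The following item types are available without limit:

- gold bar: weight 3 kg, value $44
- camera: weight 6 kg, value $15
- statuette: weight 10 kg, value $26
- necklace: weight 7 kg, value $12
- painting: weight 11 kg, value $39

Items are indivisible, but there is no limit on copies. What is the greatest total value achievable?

Best value-per-unit is gold bar at 44/3, and filling with it alone uses weight 5×3=15. No mix of the others beats 5×44 = 220.

$220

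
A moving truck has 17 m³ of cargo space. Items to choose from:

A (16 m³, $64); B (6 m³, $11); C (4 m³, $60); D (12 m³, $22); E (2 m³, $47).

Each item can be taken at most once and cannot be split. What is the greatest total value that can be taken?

$118

This is a 0/1 knapsack; check combinations near the capacity.
- B+C+E: volume 6+4+2=12, value 11+60+47=118
- C+E: volume 4+2=6, value 60+47=107
- C+D: volume 4+12=16, value 60+22=82
Best: $118.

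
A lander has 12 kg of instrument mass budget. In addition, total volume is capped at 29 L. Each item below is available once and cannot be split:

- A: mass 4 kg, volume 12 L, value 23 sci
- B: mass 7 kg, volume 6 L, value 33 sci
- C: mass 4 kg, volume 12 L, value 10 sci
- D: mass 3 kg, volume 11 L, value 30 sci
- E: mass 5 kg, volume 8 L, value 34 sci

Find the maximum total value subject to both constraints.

Feasible sets respecting both limits:
- B+E: mass 12, volume 14, value 67
- D+E: mass 8, volume 19, value 64
- B+D: mass 10, volume 17, value 63
- A+E: mass 9, volume 20, value 57
Best: 67 sci.

67 sci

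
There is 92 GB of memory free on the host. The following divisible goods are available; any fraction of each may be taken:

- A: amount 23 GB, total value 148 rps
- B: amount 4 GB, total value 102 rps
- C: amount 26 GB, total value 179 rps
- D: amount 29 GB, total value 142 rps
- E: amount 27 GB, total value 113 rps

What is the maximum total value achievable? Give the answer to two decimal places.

612.85

Take in order of value per unit:
- B (102/4 per unit): all 4 → value 102, running total 102.00
- C (179/26 per unit): all 26 → value 179, running total 281.00
- A (148/23 per unit): all 23 → value 148, running total 429.00
- D (142/29 per unit): all 29 → value 142, running total 571.00
- E (113/27 per unit): 10 of 27 → value 10×113/27 = 41.8519, running total 612.85
Total 612.85.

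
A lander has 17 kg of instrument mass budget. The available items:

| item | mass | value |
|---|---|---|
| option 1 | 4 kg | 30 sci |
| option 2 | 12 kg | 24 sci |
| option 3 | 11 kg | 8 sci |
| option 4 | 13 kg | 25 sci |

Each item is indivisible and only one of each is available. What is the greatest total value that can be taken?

Check high-value combinations within 17 kg:
- option 1+option 4: mass 4+13=17, value 30+25=55
- option 1+option 2: mass 4+12=16, value 30+24=54
- option 1+option 3: mass 4+11=15, value 30+8=38
- option 1: mass 4, value 30
Best: 55 sci.

55 sci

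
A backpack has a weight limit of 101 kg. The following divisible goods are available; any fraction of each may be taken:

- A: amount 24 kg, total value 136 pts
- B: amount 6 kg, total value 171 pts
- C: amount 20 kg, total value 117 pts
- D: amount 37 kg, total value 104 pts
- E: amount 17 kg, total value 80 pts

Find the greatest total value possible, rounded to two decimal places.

599.57

Take in order of value per unit:
- B (171/6 per unit): all 6 → value 171, running total 171.00
- C (117/20 per unit): all 20 → value 117, running total 288.00
- A (136/24 per unit): all 24 → value 136, running total 424.00
- E (80/17 per unit): all 17 → value 80, running total 504.00
- D (104/37 per unit): 34 of 37 → value 34×104/37 = 95.5676, running total 599.57
Total 599.57.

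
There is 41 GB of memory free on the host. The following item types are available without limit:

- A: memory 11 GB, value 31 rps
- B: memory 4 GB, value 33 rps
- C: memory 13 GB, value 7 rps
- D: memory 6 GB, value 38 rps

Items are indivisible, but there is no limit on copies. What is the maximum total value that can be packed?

330 rps

Best value-per-unit is B at 33/4, and filling with it alone uses memory 10×4=40. No mix of the others beats 10×33 = 330.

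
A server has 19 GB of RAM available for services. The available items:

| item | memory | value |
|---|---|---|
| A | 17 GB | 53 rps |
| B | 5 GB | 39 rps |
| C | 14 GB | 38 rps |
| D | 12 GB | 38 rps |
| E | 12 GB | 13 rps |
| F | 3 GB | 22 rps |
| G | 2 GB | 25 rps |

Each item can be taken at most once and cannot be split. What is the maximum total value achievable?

Check high-value combinations within 19 GB:
- B+D+G: memory 5+12+2=19, value 39+38+25=102
- B+F+G: memory 5+3+2=10, value 39+22+25=86
- D+F+G: memory 12+3+2=17, value 38+22+25=85
- C+F+G: memory 14+3+2=19, value 38+22+25=85
- A+G: memory 17+2=19, value 53+25=78
Best: 102 rps.

102 rps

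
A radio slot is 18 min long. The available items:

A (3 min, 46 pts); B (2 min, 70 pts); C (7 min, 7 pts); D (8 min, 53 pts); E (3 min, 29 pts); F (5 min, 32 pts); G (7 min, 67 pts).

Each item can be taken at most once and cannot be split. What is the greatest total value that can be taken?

215 pts

This is a 0/1 knapsack; check combinations near the capacity.
- A+B+F+G: duration 3+2+5+7=17, value 46+70+32+67=215
- A+B+E+G: duration 3+2+3+7=15, value 46+70+29+67=212
- A+B+D+F: duration 3+2+8+5=18, value 46+70+53+32=201
- A+B+D+E: duration 3+2+8+3=16, value 46+70+53+29=198
- B+E+F+G: duration 2+3+5+7=17, value 70+29+32+67=198
Best: 215 pts.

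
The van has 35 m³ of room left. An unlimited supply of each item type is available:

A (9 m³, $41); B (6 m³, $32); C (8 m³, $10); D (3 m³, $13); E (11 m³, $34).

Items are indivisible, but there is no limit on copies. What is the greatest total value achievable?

$173

Best value-per-unit is B at 32/6; filling with it alone gives 5×32 = 160.
Optimal mix: 5×B + 1×D → volume 33, value 173.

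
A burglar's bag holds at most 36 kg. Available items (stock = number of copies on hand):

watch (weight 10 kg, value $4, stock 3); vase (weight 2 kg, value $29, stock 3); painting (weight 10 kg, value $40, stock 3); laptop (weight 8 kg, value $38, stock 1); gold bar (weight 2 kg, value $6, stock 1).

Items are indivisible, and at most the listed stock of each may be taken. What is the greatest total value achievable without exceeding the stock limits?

Top feasible selections:
- 3×vase + 2×painting + 1×laptop + 1×gold bar: weight 36, value 211
- 3×vase + 3×painting: weight 36, value 207
- 3×vase + 2×painting + 1×laptop: weight 34, value 205
- 2×vase + 3×painting + 1×gold bar: weight 36, value 184
Best: $211.

$211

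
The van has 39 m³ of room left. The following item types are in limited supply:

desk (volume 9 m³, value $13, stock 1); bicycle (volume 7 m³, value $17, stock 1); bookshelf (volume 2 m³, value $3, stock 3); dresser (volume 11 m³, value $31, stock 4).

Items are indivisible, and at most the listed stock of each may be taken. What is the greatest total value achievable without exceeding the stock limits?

Best selections within volume 39 and stock limits:
- 3×bookshelf + 3×dresser: volume 39, value 102
- 2×bookshelf + 3×dresser: volume 37, value 99
Best: $102.

$102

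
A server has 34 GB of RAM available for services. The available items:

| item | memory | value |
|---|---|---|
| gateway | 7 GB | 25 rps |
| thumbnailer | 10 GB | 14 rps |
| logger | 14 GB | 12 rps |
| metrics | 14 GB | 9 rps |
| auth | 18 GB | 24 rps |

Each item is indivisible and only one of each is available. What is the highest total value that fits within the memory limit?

Check high-value combinations within 34 GB:
- gateway+thumbnailer+logger: memory 7+10+14=31, value 25+14+12=51
- gateway+auth: memory 7+18=25, value 25+24=49
- gateway+thumbnailer+metrics: memory 7+10+14=31, value 25+14+9=48
Best: 51 rps.

51 rps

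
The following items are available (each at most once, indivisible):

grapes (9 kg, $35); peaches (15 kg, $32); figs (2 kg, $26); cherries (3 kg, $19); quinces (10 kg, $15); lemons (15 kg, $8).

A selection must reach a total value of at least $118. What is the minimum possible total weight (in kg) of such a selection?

39

Subsets with value ≥ 118, sorted by total weight:
- grapes+peaches+figs+cherries+quinces: weight 39, value 127
- grapes+peaches+figs+cherries+lemons: weight 44, value 120
- grapes+peaches+figs+cherries+quinces+lemons: weight 54, value 135
Minimum weight: 39 kg.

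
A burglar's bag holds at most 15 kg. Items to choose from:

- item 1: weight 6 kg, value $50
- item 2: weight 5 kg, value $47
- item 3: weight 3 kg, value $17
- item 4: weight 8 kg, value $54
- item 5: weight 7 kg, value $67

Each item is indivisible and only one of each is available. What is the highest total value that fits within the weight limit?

Check high-value combinations within 15 kg:
- item 2+item 3+item 5: weight 5+3+7=15, value 47+17+67=131
- item 4+item 5: weight 8+7=15, value 54+67=121
- item 1+item 5: weight 6+7=13, value 50+67=117
- item 2+item 5: weight 5+7=12, value 47+67=114
- item 1+item 2+item 3: weight 6+5+3=14, value 50+47+17=114
Best: $131.

$131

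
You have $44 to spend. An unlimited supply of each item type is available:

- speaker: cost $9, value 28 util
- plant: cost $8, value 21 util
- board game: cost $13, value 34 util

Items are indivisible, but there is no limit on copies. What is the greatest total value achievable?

133 util

Best value-per-unit is speaker at 28/9; filling with it alone gives 4×28 = 112.
Optimal mix: 4×speaker + 1×plant → cost 44, value 133.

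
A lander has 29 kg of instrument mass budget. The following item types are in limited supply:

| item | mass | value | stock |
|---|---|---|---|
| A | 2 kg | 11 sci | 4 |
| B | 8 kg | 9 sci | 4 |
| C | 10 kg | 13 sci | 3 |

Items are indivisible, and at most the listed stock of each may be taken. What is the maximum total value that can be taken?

70 sci

Best selections within mass 29 and stock limits:
- 4×A + 2×C: mass 28, value 70
- 4×A + 1×B + 1×C: mass 26, value 66
Best: 70 sci.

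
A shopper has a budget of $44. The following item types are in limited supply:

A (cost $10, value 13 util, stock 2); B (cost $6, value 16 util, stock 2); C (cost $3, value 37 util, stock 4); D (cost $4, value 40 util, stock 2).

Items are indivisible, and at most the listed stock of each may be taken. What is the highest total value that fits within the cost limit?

Top feasible selections:
- 1×A + 2×B + 4×C + 2×D: cost 42, value 273
- 2×B + 4×C + 2×D: cost 32, value 260
- 1×A + 1×B + 4×C + 2×D: cost 36, value 257
Best: 273 util.

273 util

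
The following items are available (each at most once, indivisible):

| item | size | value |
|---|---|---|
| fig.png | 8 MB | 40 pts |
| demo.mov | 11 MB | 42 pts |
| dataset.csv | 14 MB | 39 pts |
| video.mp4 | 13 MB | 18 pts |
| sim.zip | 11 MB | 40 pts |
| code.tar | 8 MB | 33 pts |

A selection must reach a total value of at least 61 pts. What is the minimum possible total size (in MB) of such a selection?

Subsets with value ≥ 61, sorted by total size:
- fig.png+code.tar: size 16, value 73
- fig.png+demo.mov: size 19, value 82
Minimum size: 16 MB.

16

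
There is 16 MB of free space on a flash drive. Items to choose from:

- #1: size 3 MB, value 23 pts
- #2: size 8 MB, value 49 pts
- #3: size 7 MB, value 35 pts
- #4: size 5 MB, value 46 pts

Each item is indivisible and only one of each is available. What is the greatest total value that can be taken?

Check high-value combinations within 16 MB:
- #1+#2+#4: size 3+8+5=16, value 23+49+46=118
- #1+#3+#4: size 3+7+5=15, value 23+35+46=104
- #2+#4: size 8+5=13, value 49+46=95
Best: 118 pts.

118 pts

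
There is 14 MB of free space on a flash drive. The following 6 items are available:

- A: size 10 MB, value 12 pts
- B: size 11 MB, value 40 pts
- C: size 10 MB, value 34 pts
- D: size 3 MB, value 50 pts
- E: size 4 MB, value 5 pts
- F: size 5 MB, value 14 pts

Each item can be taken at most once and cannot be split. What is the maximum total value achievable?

90 pts

This is a 0/1 knapsack; check combinations near the capacity.
- B+D: size 11+3=14, value 40+50=90
- C+D: size 10+3=13, value 34+50=84
- D+E+F: size 3+4+5=12, value 50+5+14=69
Best: 90 pts.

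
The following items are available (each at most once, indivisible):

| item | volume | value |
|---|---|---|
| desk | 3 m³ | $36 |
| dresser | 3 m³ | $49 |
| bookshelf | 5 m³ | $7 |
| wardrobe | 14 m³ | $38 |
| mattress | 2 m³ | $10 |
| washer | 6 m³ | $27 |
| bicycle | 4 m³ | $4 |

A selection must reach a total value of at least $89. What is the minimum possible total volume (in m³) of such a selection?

8

Subsets with value ≥ 89, sorted by total volume:
- desk+dresser+mattress: volume 8, value 95
- desk+dresser+bicycle: volume 10, value 89
- desk+dresser+bookshelf: volume 11, value 92
- desk+dresser+washer: volume 12, value 112
Minimum volume: 8 m³.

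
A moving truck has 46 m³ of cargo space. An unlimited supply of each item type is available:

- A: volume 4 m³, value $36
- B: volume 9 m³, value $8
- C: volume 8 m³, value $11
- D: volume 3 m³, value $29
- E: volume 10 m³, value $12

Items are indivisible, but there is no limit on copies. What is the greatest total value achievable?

$442

Best value-per-unit is D at 29/3; filling with it alone gives 15×29 = 435.
Optimal mix: 1×A + 14×D → volume 46, value 442.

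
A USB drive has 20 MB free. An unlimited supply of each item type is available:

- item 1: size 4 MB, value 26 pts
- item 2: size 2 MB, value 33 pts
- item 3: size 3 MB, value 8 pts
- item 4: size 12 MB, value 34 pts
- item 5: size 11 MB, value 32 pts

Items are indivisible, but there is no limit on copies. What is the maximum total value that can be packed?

Best value-per-unit is item 2 at 33/2, and filling with it alone uses size 10×2=20. No mix of the others beats 10×33 = 330.

330 pts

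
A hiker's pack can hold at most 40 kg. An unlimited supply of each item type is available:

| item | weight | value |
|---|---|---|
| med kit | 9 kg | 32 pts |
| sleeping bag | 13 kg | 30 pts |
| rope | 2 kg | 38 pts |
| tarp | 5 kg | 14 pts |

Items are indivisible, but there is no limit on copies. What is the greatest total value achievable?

Best value-per-unit is rope at 38/2, and filling with it alone uses weight 20×2=40. No mix of the others beats 20×38 = 760.

760 pts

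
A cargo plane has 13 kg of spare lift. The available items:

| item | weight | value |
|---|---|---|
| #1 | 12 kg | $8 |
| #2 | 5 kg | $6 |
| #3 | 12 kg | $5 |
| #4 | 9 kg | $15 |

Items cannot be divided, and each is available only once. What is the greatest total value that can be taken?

$15

This is a 0/1 knapsack; check combinations near the capacity.
- #4: weight 9, value 15
- #1: weight 12, value 8
- #2: weight 5, value 6
- #3: weight 12, value 5
Best: $15.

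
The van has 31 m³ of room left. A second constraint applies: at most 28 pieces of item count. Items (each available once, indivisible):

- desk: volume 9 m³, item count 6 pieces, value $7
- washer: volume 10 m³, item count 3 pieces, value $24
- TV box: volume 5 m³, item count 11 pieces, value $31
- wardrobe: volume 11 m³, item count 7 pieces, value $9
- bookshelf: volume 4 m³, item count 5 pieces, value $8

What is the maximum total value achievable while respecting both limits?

$72

Feasible sets respecting both limits:
- washer+TV box+wardrobe+bookshelf: volume 30, item count 26, value 72
- desk+washer+TV box+bookshelf: volume 28, item count 25, value 70
- washer+TV box+wardrobe: volume 26, item count 21, value 64
- washer+TV box+bookshelf: volume 19, item count 19, value 63
Best: $72.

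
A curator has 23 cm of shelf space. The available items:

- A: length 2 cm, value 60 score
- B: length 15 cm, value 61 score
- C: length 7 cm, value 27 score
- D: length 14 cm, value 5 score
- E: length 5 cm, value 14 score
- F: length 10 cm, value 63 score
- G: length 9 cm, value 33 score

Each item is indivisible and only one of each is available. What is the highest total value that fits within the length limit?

Check high-value combinations within 23 cm:
- A+F+G: length 2+10+9=21, value 60+63+33=156
- A+C+F: length 2+7+10=19, value 60+27+63=150
- A+E+F: length 2+5+10=17, value 60+14+63=137
- A+B+E: length 2+15+5=22, value 60+61+14=135
Best: 156 score.

156 score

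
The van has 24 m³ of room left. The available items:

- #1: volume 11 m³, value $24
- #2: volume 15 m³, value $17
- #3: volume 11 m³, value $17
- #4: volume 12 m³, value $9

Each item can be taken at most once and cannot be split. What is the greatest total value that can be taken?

$41

Check high-value combinations within 24 m³:
- #1+#3: volume 11+11=22, value 24+17=41
- #1+#4: volume 11+12=23, value 24+9=33
- #3+#4: volume 11+12=23, value 17+9=26
Best: $41.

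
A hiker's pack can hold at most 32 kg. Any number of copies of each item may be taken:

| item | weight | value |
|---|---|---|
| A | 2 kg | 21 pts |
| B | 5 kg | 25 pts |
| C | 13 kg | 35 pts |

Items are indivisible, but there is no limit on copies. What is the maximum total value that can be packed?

336 pts

Best value-per-unit is A at 21/2, and filling with it alone uses weight 16×2=32. No mix of the others beats 16×21 = 336.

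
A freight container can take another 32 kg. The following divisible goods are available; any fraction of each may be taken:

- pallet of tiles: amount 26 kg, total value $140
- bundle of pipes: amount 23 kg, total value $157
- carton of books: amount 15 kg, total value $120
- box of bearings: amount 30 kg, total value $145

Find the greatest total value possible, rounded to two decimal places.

Take in order of value per unit:
- carton of books (120/15 per unit): all 15 → value 120, running total 120.00
- bundle of pipes (157/23 per unit): 17 of 23 → value 17×157/23 = 116.0435, running total 236.04
Total 236.04.

236.04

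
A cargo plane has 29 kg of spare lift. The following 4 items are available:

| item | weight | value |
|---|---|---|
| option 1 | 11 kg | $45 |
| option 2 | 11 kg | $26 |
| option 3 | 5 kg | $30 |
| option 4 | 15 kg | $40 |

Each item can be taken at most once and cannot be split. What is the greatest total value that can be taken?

$101

Check high-value combinations within 29 kg:
- option 1+option 2+option 3: weight 11+11+5=27, value 45+26+30=101
- option 1+option 4: weight 11+15=26, value 45+40=85
- option 1+option 3: weight 11+5=16, value 45+30=75
Best: $101.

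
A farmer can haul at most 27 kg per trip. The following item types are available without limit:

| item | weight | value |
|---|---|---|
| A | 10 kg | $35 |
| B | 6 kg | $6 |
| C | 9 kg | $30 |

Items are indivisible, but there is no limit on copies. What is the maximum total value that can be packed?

$90

Best value-per-unit is A at 35/10; filling with it alone gives 2×35 = 70.
Optimal mix: 3×C → weight 27, value 90.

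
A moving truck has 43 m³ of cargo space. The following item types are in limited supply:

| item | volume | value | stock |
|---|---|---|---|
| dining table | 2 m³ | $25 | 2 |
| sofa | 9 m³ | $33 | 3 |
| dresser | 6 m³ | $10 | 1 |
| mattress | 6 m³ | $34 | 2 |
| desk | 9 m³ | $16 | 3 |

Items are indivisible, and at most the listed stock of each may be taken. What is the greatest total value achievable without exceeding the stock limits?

$217

Best selections within volume 43 and stock limits:
- 2×dining table + 3×sofa + 2×mattress: volume 43, value 217
- 2×dining table + 2×sofa + 2×mattress + 1×desk: volume 43, value 200
- 2×dining table + 2×sofa + 1×dresser + 2×mattress: volume 40, value 194
Best: $217.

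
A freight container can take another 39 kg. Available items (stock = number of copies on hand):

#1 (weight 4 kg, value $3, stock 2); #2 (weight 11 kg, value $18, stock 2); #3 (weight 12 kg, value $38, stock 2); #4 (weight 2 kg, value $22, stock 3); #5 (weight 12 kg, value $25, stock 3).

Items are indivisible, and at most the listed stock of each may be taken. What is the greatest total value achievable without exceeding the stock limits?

Top feasible selections:
- 2×#1 + 2×#3 + 3×#4: weight 38, value 148
- 1×#1 + 2×#3 + 3×#4: weight 34, value 145
Best: $148.

$148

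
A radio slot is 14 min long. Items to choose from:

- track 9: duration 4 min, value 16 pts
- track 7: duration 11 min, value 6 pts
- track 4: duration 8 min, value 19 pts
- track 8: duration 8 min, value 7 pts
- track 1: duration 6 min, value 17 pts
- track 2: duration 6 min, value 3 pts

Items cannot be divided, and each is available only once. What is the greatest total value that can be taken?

Check high-value combinations within 14 min:
- track 4+track 1: duration 8+6=14, value 19+17=36
- track 9+track 4: duration 4+8=12, value 16+19=35
- track 9+track 1: duration 4+6=10, value 16+17=33
Best: 36 pts.

36 pts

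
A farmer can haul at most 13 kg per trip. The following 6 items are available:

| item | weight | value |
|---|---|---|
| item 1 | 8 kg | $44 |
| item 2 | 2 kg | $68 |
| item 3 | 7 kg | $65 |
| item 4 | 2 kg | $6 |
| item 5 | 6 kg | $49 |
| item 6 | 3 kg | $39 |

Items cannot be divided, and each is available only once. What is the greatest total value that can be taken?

Check high-value combinations within 13 kg:
- item 2+item 3+item 6: weight 2+7+3=12, value 68+65+39=172
- item 2+item 4+item 5+item 6: weight 2+2+6+3=13, value 68+6+49+39=162
- item 2+item 5+item 6: weight 2+6+3=11, value 68+49+39=156
- item 1+item 2+item 6: weight 8+2+3=13, value 44+68+39=151
Best: $172.

$172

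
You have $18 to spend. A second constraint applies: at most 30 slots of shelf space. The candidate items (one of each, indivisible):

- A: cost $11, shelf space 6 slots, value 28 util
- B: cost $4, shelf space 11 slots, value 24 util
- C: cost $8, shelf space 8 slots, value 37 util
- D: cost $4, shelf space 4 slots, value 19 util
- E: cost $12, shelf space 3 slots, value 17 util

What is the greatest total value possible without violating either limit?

80 util

Feasible sets respecting both limits:
- B+C+D: cost 16, shelf space 23, value 80
- B+C: cost 12, shelf space 19, value 61
- C+D: cost 12, shelf space 12, value 56
- A+B: cost 15, shelf space 17, value 52
Best: 80 util.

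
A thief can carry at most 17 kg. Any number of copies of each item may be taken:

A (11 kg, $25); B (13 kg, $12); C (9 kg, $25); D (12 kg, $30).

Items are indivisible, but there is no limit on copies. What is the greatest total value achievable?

$30

Best value-per-unit is C at 25/9; filling with it alone gives 1×25 = 25.
Optimal mix: 1×D → weight 12, value 30.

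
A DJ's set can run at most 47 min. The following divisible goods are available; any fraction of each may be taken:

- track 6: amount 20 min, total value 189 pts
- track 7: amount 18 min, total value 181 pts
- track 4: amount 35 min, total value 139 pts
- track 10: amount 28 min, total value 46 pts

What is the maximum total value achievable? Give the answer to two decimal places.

Take in order of value per unit:
- track 7 (181/18 per unit): all 18 → value 181, running total 181.00
- track 6 (189/20 per unit): all 20 → value 189, running total 370.00
- track 4 (139/35 per unit): 9 of 35 → value 9×139/35 = 35.7429, running total 405.74
Total 405.74.

405.74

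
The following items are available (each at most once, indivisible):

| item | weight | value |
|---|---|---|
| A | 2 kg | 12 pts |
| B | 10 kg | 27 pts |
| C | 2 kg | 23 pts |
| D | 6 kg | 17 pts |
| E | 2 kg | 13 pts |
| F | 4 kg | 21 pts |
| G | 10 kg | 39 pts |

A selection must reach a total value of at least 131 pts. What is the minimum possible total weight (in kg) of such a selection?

Subsets with value ≥ 131, sorted by total weight:
- A+B+C+E+F+G: weight 30, value 135
- A+B+C+D+E+G: weight 32, value 131
- B+C+D+E+F+G: weight 34, value 140
- A+B+C+D+F+G: weight 34, value 139
Minimum weight: 30 kg.

30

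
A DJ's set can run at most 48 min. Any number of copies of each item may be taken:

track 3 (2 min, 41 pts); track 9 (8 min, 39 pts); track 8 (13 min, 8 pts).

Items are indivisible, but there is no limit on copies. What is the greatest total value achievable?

984 pts

Best value-per-unit is track 3 at 41/2, and filling with it alone uses duration 24×2=48. No mix of the others beats 24×41 = 984.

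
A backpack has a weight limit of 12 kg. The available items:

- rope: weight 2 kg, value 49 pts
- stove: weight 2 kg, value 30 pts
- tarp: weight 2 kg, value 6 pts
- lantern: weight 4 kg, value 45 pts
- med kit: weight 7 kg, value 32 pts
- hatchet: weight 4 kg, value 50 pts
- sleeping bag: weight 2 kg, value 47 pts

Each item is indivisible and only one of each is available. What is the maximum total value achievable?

191 pts

This is a 0/1 knapsack; check combinations near the capacity.
- rope+lantern+hatchet+sleeping bag: weight 2+4+4+2=12, value 49+45+50+47=191
- rope+stove+tarp+hatchet+sleeping bag: weight 2+2+2+4+2=12, value 49+30+6+50+47=182
- rope+stove+tarp+lantern+sleeping bag: weight 2+2+2+4+2=12, value 49+30+6+45+47=177
- rope+stove+hatchet+sleeping bag: weight 2+2+4+2=10, value 49+30+50+47=176
- rope+stove+lantern+hatchet: weight 2+2+4+4=12, value 49+30+45+50=174
Best: 191 pts.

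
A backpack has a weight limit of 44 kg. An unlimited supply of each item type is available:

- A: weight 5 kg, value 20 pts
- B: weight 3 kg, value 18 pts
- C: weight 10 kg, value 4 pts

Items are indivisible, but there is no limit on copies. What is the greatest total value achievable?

254 pts

Best value-per-unit is B at 18/3; filling with it alone gives 14×18 = 252.
Optimal mix: 1×A + 13×B → weight 44, value 254.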